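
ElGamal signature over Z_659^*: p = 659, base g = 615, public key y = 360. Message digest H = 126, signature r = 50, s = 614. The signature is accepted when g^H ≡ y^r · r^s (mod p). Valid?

Left side g^H mod p:
615^2 = 378225 ≡ 618
615^4 ≡ 618^2 = 381924 ≡ 363
615^8 ≡ 363^2 = 131769 ≡ 628
615^16 ≡ 628^2 = 394384 ≡ 302
615^32 ≡ 302^2 = 91204 ≡ 262
615^64 ≡ 262^2 = 68644 ≡ 108
126 = 64 + 32 + 16 + 8 + 4 + 2, so 615^126 ≡ 108·262·302·628·363·618 ≡ 262 (mod 659)
Right side y^r · r^s mod p:
360^2 = 129600 ≡ 436
360^4 ≡ 436^2 = 190096 ≡ 304
360^8 ≡ 304^2 = 92416 ≡ 156
360^16 ≡ 156^2 = 24336 ≡ 612
360^32 ≡ 612^2 = 374544 ≡ 232
50 = 32 + 16 + 2, so 360^50 ≡ 232·612·436 ≡ 541 (mod 659)
50^2 = 2500 ≡ 523
50^4 ≡ 523^2 = 273529 ≡ 44
50^8 ≡ 44^2 = 1936 ≡ 618
50^16 ≡ 618^2 = 381924 ≡ 363
50^32 ≡ 363^2 = 131769 ≡ 628
50^64 ≡ 628^2 = 394384 ≡ 302
50^128 ≡ 302^2 = 91204 ≡ 262
50^256 ≡ 262^2 = 68644 ≡ 108
50^512 ≡ 108^2 = 11664 ≡ 461
614 = 512 + 64 + 32 + 4 + 2, so 50^614 ≡ 461·302·628·44·523 ≡ 210 (mod 659)
541·210 = 113610 ≡ 262 (mod 659)
262 ≡ 262 (mod 659), so the signature is genuine.

yes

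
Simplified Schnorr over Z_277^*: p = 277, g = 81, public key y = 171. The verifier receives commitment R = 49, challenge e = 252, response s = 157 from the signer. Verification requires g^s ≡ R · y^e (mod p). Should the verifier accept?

g^s mod p:
Squares mod 277: 81^1≡81, 81^2≡190, 81^4≡90, 81^8≡67, 81^16≡57, 81^32≡202, 81^64≡85, 81^128≡23
157 = 128 + 16 + 8 + 4 + 1, so 81^157 ≡ 23·57·67·90·81 ≡ 248 (mod 277)
R · y^e mod p:
Squares mod 277: 171^1≡171, 171^2≡156, 171^4≡237, 171^8≡215, 171^16≡243, 171^32≡48, 171^64≡88, 171^128≡265
252 = 128 + 64 + 32 + 16 + 8 + 4, so 171^252 ≡ 265·88·48·243·215·237 ≡ 218 (mod 277)
49·218 = 10682 ≡ 156 (mod 277)
248 ≠ 156; the check fails.

reject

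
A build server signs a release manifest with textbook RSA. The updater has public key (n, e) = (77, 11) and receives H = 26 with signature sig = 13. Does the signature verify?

does not verify

Squares mod 77: sig^1≡13, sig^2≡15, sig^4≡71, sig^8≡36
11 = 8 + 2 + 1, so sig^11 ≡ 36·15·13 ≡ 13 (mod 77)
13 ≠ 26, so verification fails.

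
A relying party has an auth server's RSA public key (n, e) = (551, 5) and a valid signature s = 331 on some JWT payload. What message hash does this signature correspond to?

s^2 ≡ 331^2 = 109561 ≡ 463
s^4 ≡ 463^2 = 214369 ≡ 30
5 = 4 + 1, so s^5 ≡ 30·331 ≡ 12 (mod 551)

12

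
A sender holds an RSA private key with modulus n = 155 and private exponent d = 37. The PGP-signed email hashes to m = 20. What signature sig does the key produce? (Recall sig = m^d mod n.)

m^2 ≡ 20^2 = 400 ≡ 90
m^4 ≡ 90^2 = 8100 ≡ 40
m^8 ≡ 40^2 = 1600 ≡ 50
m^16 ≡ 50^2 = 2500 ≡ 20
m^32 ≡ 20^2 = 400 ≡ 90
37 = 32 + 4 + 1, so m^37 ≡ 90·40·20 ≡ 80 (mod 155)

80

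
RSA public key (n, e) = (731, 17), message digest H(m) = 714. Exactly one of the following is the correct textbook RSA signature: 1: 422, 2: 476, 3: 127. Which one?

2

Candidate 1: Squares mod 731: 422^1≡422, 422^2≡451, 422^4≡183, 422^8≡594, 422^16≡494; 17 = 16 + 1, so 422^17 ≡ 494·422 ≡ 133 (mod 731)
Candidate 2: Squares mod 731: 476^1≡476, 476^2≡697, 476^4≡425, 476^8≡68, 476^16≡238; 17 = 16 + 1, so 476^17 ≡ 238·476 ≡ 714 (mod 731)
  → matches H(m) = 714
Candidate 3: Squares mod 731: 127^1≡127, 127^2≡47, 127^4≡16, 127^8≡256, 127^16≡477; 17 = 16 + 1, so 127^17 ≡ 477·127 ≡ 637 (mod 731)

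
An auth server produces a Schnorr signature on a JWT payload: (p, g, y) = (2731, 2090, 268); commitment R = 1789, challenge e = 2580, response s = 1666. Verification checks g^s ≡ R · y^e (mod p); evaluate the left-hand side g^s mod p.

117

Squares mod 2731: 2090^1≡2090, 2090^2≡1231, 2090^4≡2387, 2090^8≡903, 2090^16≡1571, 2090^32≡1948, 2090^64≡1345, 2090^128≡1103, 2090^256≡1314, 2090^512≡604, 2090^1024≡1593
1666 = 1024 + 512 + 128 + 2, so 2090^1666 ≡ 1593·604·1103·1231 ≡ 117 (mod 2731)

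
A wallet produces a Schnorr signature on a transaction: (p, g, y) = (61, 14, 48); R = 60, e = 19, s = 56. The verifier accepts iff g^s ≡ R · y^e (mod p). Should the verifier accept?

g^s mod p:
14^56 mod 61 = 13
R · y^e mod p:
48^19 mod 61 = 48
60·48 = 2880 ≡ 13 (mod 61)
13 ≡ 13 (mod 61); signature holds.

accept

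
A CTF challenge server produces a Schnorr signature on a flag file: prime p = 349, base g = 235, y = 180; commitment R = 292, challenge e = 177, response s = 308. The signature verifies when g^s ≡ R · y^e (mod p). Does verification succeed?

passes

g^s mod p:
Squares mod 349: 235^1≡235, 235^2≡83, 235^4≡258, 235^8≡254, 235^16≡300, 235^32≡307, 235^64≡19, 235^128≡12, 235^256≡144
308 = 256 + 32 + 16 + 4, so 235^308 ≡ 144·307·300·258 ≡ 245 (mod 349)
R · y^e mod p:
Squares mod 349: 180^1≡180, 180^2≡292, 180^4≡108, 180^8≡147, 180^16≡320, 180^32≡143, 180^64≡207, 180^128≡271
177 = 128 + 32 + 16 + 1, so 180^177 ≡ 271·143·320·180 ≡ 210 (mod 349)
292·210 = 61320 ≡ 245 (mod 349)
245 ≡ 245 (mod 349); signature holds.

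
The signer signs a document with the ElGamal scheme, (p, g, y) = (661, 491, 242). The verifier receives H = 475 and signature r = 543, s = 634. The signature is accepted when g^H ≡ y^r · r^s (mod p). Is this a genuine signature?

Left side g^H mod p:
Squares mod 661: 491^1≡491, 491^2≡477, 491^4≡145, 491^8≡534, 491^16≡265, 491^32≡159, 491^64≡163, 491^128≡129, 491^256≡116
475 = 256 + 128 + 64 + 16 + 8 + 2 + 1, so 491^475 ≡ 116·129·163·265·534·477·491 ≡ 599 (mod 661)
Right side y^r · r^s mod p:
Squares mod 661: 242^1≡242, 242^2≡396, 242^4≡159, 242^8≡163, 242^16≡129, 242^32≡116, 242^64≡236, 242^128≡172, 242^256≡500, 242^512≡142
543 = 512 + 16 + 8 + 4 + 2 + 1, so 242^543 ≡ 142·129·163·159·396·242 ≡ 445 (mod 661)
Squares mod 661: 543^1≡543, 543^2≡43, 543^4≡527, 543^8≡109, 543^16≡644, 543^32≡289, 543^64≡235, 543^128≡362, 543^256≡166, 543^512≡455
634 = 512 + 64 + 32 + 16 + 8 + 2, so 543^634 ≡ 455·235·289·644·109·43 ≡ 545 (mod 661)
445·545 = 242525 ≡ 599 (mod 661)
599 ≡ 599 (mod 661), so the signature is genuine.

genuine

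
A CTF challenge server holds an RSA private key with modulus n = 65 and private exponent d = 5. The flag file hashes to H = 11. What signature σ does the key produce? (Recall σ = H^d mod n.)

H^5 mod 65 = 46

46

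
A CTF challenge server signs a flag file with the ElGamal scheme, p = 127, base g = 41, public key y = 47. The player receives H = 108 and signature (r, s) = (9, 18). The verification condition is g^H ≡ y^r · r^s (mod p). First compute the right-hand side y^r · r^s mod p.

2

47^2 = 2209 ≡ 50
47^4 ≡ 50^2 = 2500 ≡ 87
47^8 ≡ 87^2 = 7569 ≡ 76
9 = 8 + 1, so 47^9 ≡ 76·47 ≡ 16 (mod 127)
9^2 = 81
9^4 ≡ 81^2 = 6561 ≡ 84
9^8 ≡ 84^2 = 7056 ≡ 71
9^16 ≡ 71^2 = 5041 ≡ 88
18 = 16 + 2, so 9^18 ≡ 88·81 ≡ 16 (mod 127)
y^r · r^s ≡ 16·16 = 256 ≡ 2 (mod 127)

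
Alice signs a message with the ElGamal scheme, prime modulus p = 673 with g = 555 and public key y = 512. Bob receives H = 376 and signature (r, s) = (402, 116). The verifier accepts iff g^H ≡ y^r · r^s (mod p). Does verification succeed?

passes

Left side g^H mod p:
Squares mod 673: 555^1≡555, 555^2≡464, 555^4≡609, 555^8≡58, 555^16≡672, 555^32≡1, 555^64≡1, 555^128≡1, 555^256≡1
376 = 256 + 64 + 32 + 16 + 8, so 555^376 ≡ 1·1·1·672·58 ≡ 615 (mod 673)
Right side y^r · r^s mod p:
Squares mod 673: 512^1≡512, 512^2≡347, 512^4≡615, 512^8≡672, 512^16≡1, 512^32≡1, 512^64≡1, 512^128≡1, 512^256≡1
402 = 256 + 128 + 16 + 2, so 512^402 ≡ 1·1·1·347 ≡ 347 (mod 673)
Squares mod 673: 402^1≡402, 402^2≡84, 402^4≡326, 402^8≡615, 402^16≡672, 402^32≡1, 402^64≡1
116 = 64 + 32 + 16 + 4, so 402^116 ≡ 1·1·672·326 ≡ 347 (mod 673)
347·347 = 120409 ≡ 615 (mod 673)
615 ≡ 615 (mod 673), so the signature is genuine.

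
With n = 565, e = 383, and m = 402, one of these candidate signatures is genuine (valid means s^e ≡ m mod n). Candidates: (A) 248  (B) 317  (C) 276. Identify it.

A

Candidate A: Squares mod 565: 248^1≡248, 248^2≡484, 248^4≡346, 248^8≡501, 248^16≡141, 248^32≡106, 248^64≡501, 248^128≡141, 248^256≡106; 383 = 256 + 64 + 32 + 16 + 8 + 4 + 2 + 1, so 248^383 ≡ 106·501·106·141·501·346·484·248 ≡ 402 (mod 565)
  → matches m = 402
Candidate B: Squares mod 565: 317^1≡317, 317^2≡484, 317^4≡346, 317^8≡501, 317^16≡141, 317^32≡106, 317^64≡501, 317^128≡141, 317^256≡106; 383 = 256 + 64 + 32 + 16 + 8 + 4 + 2 + 1, so 317^383 ≡ 106·501·106·141·501·346·484·317 ≡ 163 (mod 565)
Candidate C: Squares mod 565: 276^1≡276, 276^2≡466, 276^4≡196, 276^8≡561, 276^16≡16, 276^32≡256, 276^64≡561, 276^128≡16, 276^256≡256; 383 = 256 + 64 + 32 + 16 + 8 + 4 + 2 + 1, so 276^383 ≡ 256·561·256·16·561·196·466·276 ≡ 326 (mod 565)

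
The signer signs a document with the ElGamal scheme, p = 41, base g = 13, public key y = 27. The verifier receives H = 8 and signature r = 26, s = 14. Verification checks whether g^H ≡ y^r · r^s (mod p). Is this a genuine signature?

genuine

Left side g^H mod p:
13^2 = 169 ≡ 5
13^4 ≡ 5^2 = 25
13^8 ≡ 25^2 = 625 ≡ 10
Right side y^r · r^s mod p:
27^2 = 729 ≡ 32
27^4 ≡ 32^2 = 1024 ≡ 40
27^8 ≡ 40^2 = 1600 ≡ 1
27^16 ≡ 1^2 = 1
26 = 16 + 8 + 2, so 27^26 ≡ 1·1·32 ≡ 32 (mod 41)
26^2 = 676 ≡ 20
26^4 ≡ 20^2 = 400 ≡ 31
26^8 ≡ 31^2 = 961 ≡ 18
14 = 8 + 4 + 2, so 26^14 ≡ 18·31·20 ≡ 8 (mod 41)
32·8 = 256 ≡ 10 (mod 41)
10 ≡ 10 (mod 41), so the signature is genuine.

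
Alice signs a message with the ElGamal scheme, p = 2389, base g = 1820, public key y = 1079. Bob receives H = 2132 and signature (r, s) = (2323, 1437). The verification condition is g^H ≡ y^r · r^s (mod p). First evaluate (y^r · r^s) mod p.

1079^2 = 1164241 ≡ 798
1079^4 ≡ 798^2 = 636804 ≡ 1330
1079^8 ≡ 1330^2 = 1768900 ≡ 1040
1079^16 ≡ 1040^2 = 1081600 ≡ 1772
1079^32 ≡ 1772^2 = 3139984 ≡ 838
1079^64 ≡ 838^2 = 702244 ≡ 2267
1079^128 ≡ 2267^2 = 5139289 ≡ 550
1079^256 ≡ 550^2 = 302500 ≡ 1486
1079^512 ≡ 1486^2 = 2208196 ≡ 760
1079^1024 ≡ 760^2 = 577600 ≡ 1851
1079^2048 ≡ 1851^2 = 3426201 ≡ 375
2323 = 2048 + 256 + 16 + 2 + 1, so 1079^2323 ≡ 375·1486·1772·798·1079 ≡ 1573 (mod 2389)
2323^2 = 5396329 ≡ 1967
2323^4 ≡ 1967^2 = 3869089 ≡ 1298
2323^8 ≡ 1298^2 = 1684804 ≡ 559
2323^16 ≡ 559^2 = 312481 ≡ 1911
2323^32 ≡ 1911^2 = 3651921 ≡ 1529
2323^64 ≡ 1529^2 = 2337841 ≡ 1399
2323^128 ≡ 1399^2 = 1957201 ≡ 610
2323^256 ≡ 610^2 = 372100 ≡ 1805
2323^512 ≡ 1805^2 = 3258025 ≡ 1818
2323^1024 ≡ 1818^2 = 3305124 ≡ 1137
1437 = 1024 + 256 + 128 + 16 + 8 + 4 + 1, so 2323^1437 ≡ 1137·1805·610·1911·559·1298·2323 ≡ 1502 (mod 2389)
y^r · r^s ≡ 1573·1502 = 2362646 ≡ 2314 (mod 2389)

2314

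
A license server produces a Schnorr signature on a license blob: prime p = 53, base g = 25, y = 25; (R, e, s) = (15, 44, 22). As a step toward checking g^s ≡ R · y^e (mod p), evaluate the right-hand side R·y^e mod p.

46

Squares mod 53: 25^1≡25, 25^2≡42, 25^4≡15, 25^8≡13, 25^16≡10, 25^32≡47
44 = 32 + 8 + 4, so 25^44 ≡ 47·13·15 ≡ 49 (mod 53)
R · y^e ≡ 15·49 = 735 ≡ 46 (mod 53)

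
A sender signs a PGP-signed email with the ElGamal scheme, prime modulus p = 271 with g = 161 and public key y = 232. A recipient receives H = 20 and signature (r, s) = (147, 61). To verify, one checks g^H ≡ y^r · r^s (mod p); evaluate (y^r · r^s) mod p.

5

232^2 = 53824 ≡ 166
232^4 ≡ 166^2 = 27556 ≡ 185
232^8 ≡ 185^2 = 34225 ≡ 79
232^16 ≡ 79^2 = 6241 ≡ 8
232^32 ≡ 8^2 = 64
232^64 ≡ 64^2 = 4096 ≡ 31
232^128 ≡ 31^2 = 961 ≡ 148
147 = 128 + 16 + 2 + 1, so 232^147 ≡ 148·8·166·232 ≡ 19 (mod 271)
147^2 = 21609 ≡ 200
147^4 ≡ 200^2 = 40000 ≡ 163
147^8 ≡ 163^2 = 26569 ≡ 11
147^16 ≡ 11^2 = 121
147^32 ≡ 121^2 = 14641 ≡ 7
61 = 32 + 16 + 8 + 4 + 1, so 147^61 ≡ 7·121·11·163·147 ≡ 257 (mod 271)
y^r · r^s ≡ 19·257 = 4883 ≡ 5 (mod 271)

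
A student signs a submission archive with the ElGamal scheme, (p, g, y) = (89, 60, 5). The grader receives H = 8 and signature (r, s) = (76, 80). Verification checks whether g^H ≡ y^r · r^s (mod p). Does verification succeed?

passes

Left side g^H mod p:
Squares mod 89: 60^1≡60, 60^2≡40, 60^4≡87, 60^8≡4
60^8 ≡ 4 (mod 89)
Right side y^r · r^s mod p:
Squares mod 89: 5^1≡5, 5^2≡25, 5^4≡2, 5^8≡4, 5^16≡16, 5^32≡78, 5^64≡32
76 = 64 + 8 + 4, so 5^76 ≡ 32·4·2 ≡ 78 (mod 89)
Squares mod 89: 76^1≡76, 76^2≡80, 76^4≡81, 76^8≡64, 76^16≡2, 76^32≡4, 76^64≡16
80 = 64 + 16, so 76^80 ≡ 16·2 ≡ 32 (mod 89)
78·32 = 2496 ≡ 4 (mod 89)
4 ≡ 4 (mod 89), so the signature is genuine.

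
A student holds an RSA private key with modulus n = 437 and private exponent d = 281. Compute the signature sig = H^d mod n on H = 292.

372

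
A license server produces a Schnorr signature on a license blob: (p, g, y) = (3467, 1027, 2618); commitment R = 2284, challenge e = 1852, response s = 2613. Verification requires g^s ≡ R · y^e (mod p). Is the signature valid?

g^s mod p:
1027^2 = 1054729 ≡ 761
1027^4 ≡ 761^2 = 579121 ≡ 132
1027^8 ≡ 132^2 = 17424 ≡ 89
1027^16 ≡ 89^2 = 7921 ≡ 987
1027^32 ≡ 987^2 = 974169 ≡ 3409
1027^64 ≡ 3409^2 = 11621281 ≡ 3364
1027^128 ≡ 3364^2 = 11316496 ≡ 208
1027^256 ≡ 208^2 = 43264 ≡ 1660
1027^512 ≡ 1660^2 = 2755600 ≡ 2802
1027^1024 ≡ 2802^2 = 7851204 ≡ 1916
1027^2048 ≡ 1916^2 = 3671056 ≡ 2970
2613 = 2048 + 512 + 32 + 16 + 4 + 1, so 1027^2613 ≡ 2970·2802·3409·987·132·1027 ≡ 2555 (mod 3467)
R · y^e mod p:
2618^2 = 6853924 ≡ 3132
2618^4 ≡ 3132^2 = 9809424 ≡ 1281
2618^8 ≡ 1281^2 = 1640961 ≡ 1070
2618^16 ≡ 1070^2 = 1144900 ≡ 790
2618^32 ≡ 790^2 = 624100 ≡ 40
2618^64 ≡ 40^2 = 1600
2618^128 ≡ 1600^2 = 2560000 ≡ 1354
2618^256 ≡ 1354^2 = 1833316 ≡ 2740
2618^512 ≡ 2740^2 = 7507600 ≡ 1545
2618^1024 ≡ 1545^2 = 2387025 ≡ 1729
1852 = 1024 + 512 + 256 + 32 + 16 + 8 + 4, so 2618^1852 ≡ 1729·1545·2740·40·790·1070·1281 ≡ 2993 (mod 3467)
2284·2993 = 6836012 ≡ 2555 (mod 3467)
2555 ≡ 2555 (mod 3467); signature holds.

valid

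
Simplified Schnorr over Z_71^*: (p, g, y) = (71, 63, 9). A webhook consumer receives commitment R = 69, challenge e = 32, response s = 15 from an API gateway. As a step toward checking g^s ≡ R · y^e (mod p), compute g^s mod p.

Squares mod 71: 63^1≡63, 63^2≡64, 63^4≡49, 63^8≡58
15 = 8 + 4 + 2 + 1, so 63^15 ≡ 58·49·64·63 ≡ 41 (mod 71)

41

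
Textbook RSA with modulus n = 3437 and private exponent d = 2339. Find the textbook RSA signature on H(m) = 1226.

Squares mod 3437: (H(m))^1≡1226, (H(m))^2≡1107, (H(m))^4≡1877, (H(m))^8≡204, (H(m))^16≡372, (H(m))^32≡904, (H(m))^64≡2647, (H(m))^128≡2003, (H(m))^256≡1030, (H(m))^512≡2304, (H(m))^1024≡1688, (H(m))^2048≡71
2339 = 2048 + 256 + 32 + 2 + 1, so (H(m))^2339 ≡ 71·1030·904·1107·1226 ≡ 99 (mod 3437)

99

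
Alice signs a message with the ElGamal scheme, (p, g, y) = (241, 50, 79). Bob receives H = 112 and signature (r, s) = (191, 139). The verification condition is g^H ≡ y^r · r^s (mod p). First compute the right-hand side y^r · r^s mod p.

79^2 = 6241 ≡ 216
79^4 ≡ 216^2 = 46656 ≡ 143
79^8 ≡ 143^2 = 20449 ≡ 205
79^16 ≡ 205^2 = 42025 ≡ 91
79^32 ≡ 91^2 = 8281 ≡ 87
79^64 ≡ 87^2 = 7569 ≡ 98
79^128 ≡ 98^2 = 9604 ≡ 205
191 = 128 + 32 + 16 + 8 + 4 + 2 + 1, so 79^191 ≡ 205·87·91·205·143·216·79 ≡ 236 (mod 241)
191^2 = 36481 ≡ 90
191^4 ≡ 90^2 = 8100 ≡ 147
191^8 ≡ 147^2 = 21609 ≡ 160
191^16 ≡ 160^2 = 25600 ≡ 54
191^32 ≡ 54^2 = 2916 ≡ 24
191^64 ≡ 24^2 = 576 ≡ 94
191^128 ≡ 94^2 = 8836 ≡ 160
139 = 128 + 8 + 2 + 1, so 191^139 ≡ 160·160·90·191 ≡ 169 (mod 241)
y^r · r^s ≡ 236·169 = 39884 ≡ 119 (mod 241)

119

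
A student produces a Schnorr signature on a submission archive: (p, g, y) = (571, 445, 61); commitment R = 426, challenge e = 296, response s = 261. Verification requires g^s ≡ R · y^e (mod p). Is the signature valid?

g^s mod p:
445^261 mod 571 = 15
R · y^e mod p:
61^296 mod 571 = 374
426·374 = 159324 ≡ 15 (mod 571)
15 ≡ 15 (mod 571); signature holds.

valid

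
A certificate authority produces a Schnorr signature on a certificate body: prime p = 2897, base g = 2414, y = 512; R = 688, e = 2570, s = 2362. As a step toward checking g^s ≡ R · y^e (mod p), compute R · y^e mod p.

2686

Squares mod 2897: 512^1≡512, 512^2≡1414, 512^4≡466, 512^8≡2778, 512^16≡2573, 512^32≡684, 512^64≡1439, 512^128≡2263, 512^256≡2170, 512^512≡1275, 512^1024≡408, 512^2048≡1335
2570 = 2048 + 512 + 8 + 2, so 512^2570 ≡ 1335·1275·2778·1414 ≡ 1764 (mod 2897)
R · y^e ≡ 688·1764 = 1213632 ≡ 2686 (mod 2897)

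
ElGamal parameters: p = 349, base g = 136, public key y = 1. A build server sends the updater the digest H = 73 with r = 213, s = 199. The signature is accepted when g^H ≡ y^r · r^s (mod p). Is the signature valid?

Left side g^H mod p:
Squares mod 349: 136^1≡136, 136^2≡348, 136^4≡1, 136^8≡1, 136^16≡1, 136^32≡1, 136^64≡1
73 = 64 + 8 + 1, so 136^73 ≡ 1·1·136 ≡ 136 (mod 349)
Right side y^r · r^s mod p:
Squares mod 349: 1^1≡1, 1^2≡1, 1^4≡1, 1^8≡1, 1^16≡1, 1^32≡1, 1^64≡1, 1^128≡1
213 = 128 + 64 + 16 + 4 + 1, so 1^213 ≡ 1·1·1·1·1 ≡ 1 (mod 349)
Squares mod 349: 213^1≡213, 213^2≡348, 213^4≡1, 213^8≡1, 213^16≡1, 213^32≡1, 213^64≡1, 213^128≡1
199 = 128 + 64 + 4 + 2 + 1, so 213^199 ≡ 1·1·1·348·213 ≡ 136 (mod 349)
1·136 = 136 ≡ 136 (mod 349)
136 ≡ 136 (mod 349), so the signature is genuine.

valid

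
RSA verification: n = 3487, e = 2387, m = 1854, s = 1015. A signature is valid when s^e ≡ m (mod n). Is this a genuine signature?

Squares mod 3487: s^1≡1015, s^2≡1560, s^4≡3161, s^8≡1666, s^16≡3391, s^32≡2242, s^64≡1797, s^128≡247, s^256≡1730, s^512≡1054, s^1024≡2050, s^2048≡665
2387 = 2048 + 256 + 64 + 16 + 2 + 1, so s^2387 ≡ 665·1730·1797·3391·1560·1015 ≡ 196 (mod 3487)
s^2387 mod 3487 = 196, but m = 1854.

forged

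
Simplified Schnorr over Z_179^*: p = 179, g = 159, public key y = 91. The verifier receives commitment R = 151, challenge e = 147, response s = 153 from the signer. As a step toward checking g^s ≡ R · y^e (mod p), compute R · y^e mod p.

91^2 = 8281 ≡ 47
91^4 ≡ 47^2 = 2209 ≡ 61
91^8 ≡ 61^2 = 3721 ≡ 141
91^16 ≡ 141^2 = 19881 ≡ 12
91^32 ≡ 12^2 = 144
91^64 ≡ 144^2 = 20736 ≡ 151
91^128 ≡ 151^2 = 22801 ≡ 68
147 = 128 + 16 + 2 + 1, so 91^147 ≡ 68·12·47·91 ≡ 69 (mod 179)
R · y^e ≡ 151·69 = 10419 ≡ 37 (mod 179)

37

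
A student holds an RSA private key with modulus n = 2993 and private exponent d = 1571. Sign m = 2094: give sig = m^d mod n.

m^2 ≡ 2094^2 = 4384836 ≡ 91
m^4 ≡ 91^2 = 8281 ≡ 2295
m^8 ≡ 2295^2 = 5267025 ≡ 2338
m^16 ≡ 2338^2 = 5466244 ≡ 1026
m^32 ≡ 1026^2 = 1052676 ≡ 2133
m^64 ≡ 2133^2 = 4549689 ≡ 329
m^128 ≡ 329^2 = 108241 ≡ 493
m^256 ≡ 493^2 = 243049 ≡ 616
m^512 ≡ 616^2 = 379456 ≡ 2338
m^1024 ≡ 2338^2 = 5466244 ≡ 1026
1571 = 1024 + 512 + 32 + 2 + 1, so m^1571 ≡ 1026·2338·2133·91·2094 ≡ 1831 (mod 2993)

1831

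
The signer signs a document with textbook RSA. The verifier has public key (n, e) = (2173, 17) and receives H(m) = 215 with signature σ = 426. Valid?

yes

σ^2 ≡ 426^2 = 181476 ≡ 1117
σ^4 ≡ 1117^2 = 1247689 ≡ 387
σ^8 ≡ 387^2 = 149769 ≡ 2005
σ^16 ≡ 2005^2 = 4020025 ≡ 2148
17 = 16 + 1, so σ^17 ≡ 2148·426 ≡ 215 (mod 2173)
Since 215 equals the digest 215, verification succeeds.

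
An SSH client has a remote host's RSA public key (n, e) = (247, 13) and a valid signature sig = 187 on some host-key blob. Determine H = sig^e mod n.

sig^2 ≡ 187^2 = 34969 ≡ 142
sig^4 ≡ 142^2 = 20164 ≡ 157
sig^8 ≡ 157^2 = 24649 ≡ 196
13 = 8 + 4 + 1, so sig^13 ≡ 196·157·187 ≡ 5 (mod 247)

5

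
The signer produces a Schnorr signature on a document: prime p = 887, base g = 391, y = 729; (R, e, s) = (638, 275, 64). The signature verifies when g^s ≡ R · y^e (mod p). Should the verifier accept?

reject

g^s mod p:
391^2 = 152881 ≡ 317
391^4 ≡ 317^2 = 100489 ≡ 258
391^8 ≡ 258^2 = 66564 ≡ 39
391^16 ≡ 39^2 = 1521 ≡ 634
391^32 ≡ 634^2 = 401956 ≡ 145
391^64 ≡ 145^2 = 21025 ≡ 624
R · y^e mod p:
729^2 = 531441 ≡ 128
729^4 ≡ 128^2 = 16384 ≡ 418
729^8 ≡ 418^2 = 174724 ≡ 872
729^16 ≡ 872^2 = 760384 ≡ 225
729^32 ≡ 225^2 = 50625 ≡ 66
729^64 ≡ 66^2 = 4356 ≡ 808
729^128 ≡ 808^2 = 652864 ≡ 32
729^256 ≡ 32^2 = 1024 ≡ 137
275 = 256 + 16 + 2 + 1, so 729^275 ≡ 137·225·128·729 ≡ 88 (mod 887)
638·88 = 56144 ≡ 263 (mod 887)
624 ≠ 263; the check fails.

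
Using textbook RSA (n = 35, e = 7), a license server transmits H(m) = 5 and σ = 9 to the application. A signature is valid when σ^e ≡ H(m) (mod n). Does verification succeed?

fails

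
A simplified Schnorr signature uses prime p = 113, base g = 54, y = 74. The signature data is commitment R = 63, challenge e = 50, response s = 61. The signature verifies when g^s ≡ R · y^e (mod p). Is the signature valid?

g^s mod p:
Squares mod 113: 54^1≡54, 54^2≡91, 54^4≡32, 54^8≡7, 54^16≡49, 54^32≡28
61 = 32 + 16 + 8 + 4 + 1, so 54^61 ≡ 28·49·7·32·54 ≡ 80 (mod 113)
R · y^e mod p:
Squares mod 113: 74^1≡74, 74^2≡52, 74^4≡105, 74^8≡64, 74^16≡28, 74^32≡106
50 = 32 + 16 + 2, so 74^50 ≡ 106·28·52 ≡ 91 (mod 113)
63·91 = 5733 ≡ 83 (mod 113)
80 ≠ 83; the check fails.

invalid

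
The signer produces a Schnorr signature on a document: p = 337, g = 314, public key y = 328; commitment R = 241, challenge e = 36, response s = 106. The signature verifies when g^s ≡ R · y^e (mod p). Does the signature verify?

verifies

g^s mod p:
Squares mod 337: 314^1≡314, 314^2≡192, 314^4≡131, 314^8≡311, 314^16≡2, 314^32≡4, 314^64≡16
106 = 64 + 32 + 8 + 2, so 314^106 ≡ 16·4·311·192 ≡ 325 (mod 337)
R · y^e mod p:
Squares mod 337: 328^1≡328, 328^2≡81, 328^4≡158, 328^8≡26, 328^16≡2, 328^32≡4
36 = 32 + 4, so 328^36 ≡ 4·158 ≡ 295 (mod 337)
241·295 = 71095 ≡ 325 (mod 337)
325 ≡ 325 (mod 337); signature holds.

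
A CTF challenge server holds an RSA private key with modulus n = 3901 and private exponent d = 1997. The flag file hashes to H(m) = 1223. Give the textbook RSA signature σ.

(H(m))^1997 mod 3901 = 2915

2915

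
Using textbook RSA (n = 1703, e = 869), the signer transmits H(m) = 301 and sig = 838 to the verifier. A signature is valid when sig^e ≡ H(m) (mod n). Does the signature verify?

verifies

sig^2 ≡ 838^2 = 702244 ≡ 608
sig^4 ≡ 608^2 = 369664 ≡ 113
sig^8 ≡ 113^2 = 12769 ≡ 848
sig^16 ≡ 848^2 = 719104 ≡ 438
sig^32 ≡ 438^2 = 191844 ≡ 1108
sig^64 ≡ 1108^2 = 1227664 ≡ 1504
sig^128 ≡ 1504^2 = 2262016 ≡ 432
sig^256 ≡ 432^2 = 186624 ≡ 997
sig^512 ≡ 997^2 = 994009 ≡ 1160
869 = 512 + 256 + 64 + 32 + 4 + 1, so sig^869 ≡ 1160·997·1504·1108·113·838 ≡ 301 (mod 1703)
301 = H(m), so the signature checks out.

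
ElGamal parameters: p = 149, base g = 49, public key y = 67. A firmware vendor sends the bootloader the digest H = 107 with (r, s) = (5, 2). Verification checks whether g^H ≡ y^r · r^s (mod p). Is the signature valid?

Left side g^H mod p:
49^2 = 2401 ≡ 17
49^4 ≡ 17^2 = 289 ≡ 140
49^8 ≡ 140^2 = 19600 ≡ 81
49^16 ≡ 81^2 = 6561 ≡ 5
49^32 ≡ 5^2 = 25
49^64 ≡ 25^2 = 625 ≡ 29
107 = 64 + 32 + 8 + 2 + 1, so 49^107 ≡ 29·25·81·17·49 ≡ 33 (mod 149)
Right side y^r · r^s mod p:
67^2 = 4489 ≡ 19
67^4 ≡ 19^2 = 361 ≡ 63
5 = 4 + 1, so 67^5 ≡ 63·67 ≡ 49 (mod 149)
5^2 = 25
49·25 = 1225 ≡ 33 (mod 149)
33 ≡ 33 (mod 149), so the signature is genuine.

valid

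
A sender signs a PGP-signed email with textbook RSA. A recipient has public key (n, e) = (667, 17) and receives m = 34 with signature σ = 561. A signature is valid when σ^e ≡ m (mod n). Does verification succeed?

fails

Squares mod 667: σ^1≡561, σ^2≡564, σ^4≡604, σ^8≡634, σ^16≡422
17 = 16 + 1, so σ^17 ≡ 422·561 ≡ 624 (mod 667)
624 ≠ 34, so verification fails.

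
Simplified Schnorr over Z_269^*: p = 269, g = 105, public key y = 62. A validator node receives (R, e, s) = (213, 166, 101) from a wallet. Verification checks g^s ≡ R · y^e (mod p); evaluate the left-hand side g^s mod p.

Squares mod 269: 105^1≡105, 105^2≡265, 105^4≡16, 105^8≡256, 105^16≡169, 105^32≡47, 105^64≡57
101 = 64 + 32 + 4 + 1, so 105^101 ≡ 57·47·16·105 ≡ 81 (mod 269)

81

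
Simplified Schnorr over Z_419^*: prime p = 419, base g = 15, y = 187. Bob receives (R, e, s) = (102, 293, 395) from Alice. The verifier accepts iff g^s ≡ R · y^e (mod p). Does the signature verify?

does not verify

g^s mod p:
15^2 = 225
15^4 ≡ 225^2 = 50625 ≡ 345
15^8 ≡ 345^2 = 119025 ≡ 29
15^16 ≡ 29^2 = 841 ≡ 3
15^32 ≡ 3^2 = 9
15^64 ≡ 9^2 = 81
15^128 ≡ 81^2 = 6561 ≡ 276
15^256 ≡ 276^2 = 76176 ≡ 337
395 = 256 + 128 + 8 + 2 + 1, so 15^395 ≡ 337·276·29·225·15 ≡ 188 (mod 419)
R · y^e mod p:
187^2 = 34969 ≡ 192
187^4 ≡ 192^2 = 36864 ≡ 411
187^8 ≡ 411^2 = 168921 ≡ 64
187^16 ≡ 64^2 = 4096 ≡ 325
187^32 ≡ 325^2 = 105625 ≡ 37
187^64 ≡ 37^2 = 1369 ≡ 112
187^128 ≡ 112^2 = 12544 ≡ 393
187^256 ≡ 393^2 = 154449 ≡ 257
293 = 256 + 32 + 4 + 1, so 187^293 ≡ 257·37·411·187 ≡ 5 (mod 419)
102·5 = 510 ≡ 91 (mod 419)
188 ≠ 91; the check fails.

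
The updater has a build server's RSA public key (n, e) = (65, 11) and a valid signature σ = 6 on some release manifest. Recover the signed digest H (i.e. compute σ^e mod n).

11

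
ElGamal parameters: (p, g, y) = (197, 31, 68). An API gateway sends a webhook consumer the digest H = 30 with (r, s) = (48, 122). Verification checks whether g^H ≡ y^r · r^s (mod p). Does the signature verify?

Left side g^H mod p:
31^30 mod 197 = 65
Right side y^r · r^s mod p:
68^48 mod 197 = 191
48^122 mod 197 = 22
191·22 = 4202 ≡ 65 (mod 197)
65 ≡ 65 (mod 197), so the signature is genuine.

verifies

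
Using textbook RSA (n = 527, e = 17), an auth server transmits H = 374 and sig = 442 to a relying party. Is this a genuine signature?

genuine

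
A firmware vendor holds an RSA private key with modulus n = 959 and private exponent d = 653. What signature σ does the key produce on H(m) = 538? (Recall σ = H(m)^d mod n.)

832

(H(m))^2 ≡ 538^2 = 289444 ≡ 785
(H(m))^4 ≡ 785^2 = 616225 ≡ 547
(H(m))^8 ≡ 547^2 = 299209 ≡ 1
(H(m))^16 ≡ 1^2 = 1
(H(m))^32 ≡ 1^2 = 1
(H(m))^64 ≡ 1^2 = 1
(H(m))^128 ≡ 1^2 = 1
(H(m))^256 ≡ 1^2 = 1
(H(m))^512 ≡ 1^2 = 1
653 = 512 + 128 + 8 + 4 + 1, so (H(m))^653 ≡ 1·1·1·547·538 ≡ 832 (mod 959)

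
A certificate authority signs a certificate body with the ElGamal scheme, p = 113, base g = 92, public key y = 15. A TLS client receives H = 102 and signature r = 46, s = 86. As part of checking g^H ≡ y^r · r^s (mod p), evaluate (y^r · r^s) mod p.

Squares mod 113: 15^1≡15, 15^2≡112, 15^4≡1, 15^8≡1, 15^16≡1, 15^32≡1
46 = 32 + 8 + 4 + 2, so 15^46 ≡ 1·1·1·112 ≡ 112 (mod 113)
Squares mod 113: 46^1≡46, 46^2≡82, 46^4≡57, 46^8≡85, 46^16≡106, 46^32≡49, 46^64≡28
86 = 64 + 16 + 4 + 2, so 46^86 ≡ 28·106·57·82 ≡ 100 (mod 113)
y^r · r^s ≡ 112·100 = 11200 ≡ 13 (mod 113)

13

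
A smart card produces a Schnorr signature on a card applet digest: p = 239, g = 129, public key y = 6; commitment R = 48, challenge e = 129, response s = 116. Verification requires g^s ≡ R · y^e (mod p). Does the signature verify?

does not verify

g^s mod p:
129^2 = 16641 ≡ 150
129^4 ≡ 150^2 = 22500 ≡ 34
129^8 ≡ 34^2 = 1156 ≡ 200
129^16 ≡ 200^2 = 40000 ≡ 87
129^32 ≡ 87^2 = 7569 ≡ 160
129^64 ≡ 160^2 = 25600 ≡ 27
116 = 64 + 32 + 16 + 4, so 129^116 ≡ 27·160·87·34 ≡ 186 (mod 239)
R · y^e mod p:
6^2 = 36
6^4 ≡ 36^2 = 1296 ≡ 101
6^8 ≡ 101^2 = 10201 ≡ 163
6^16 ≡ 163^2 = 26569 ≡ 40
6^32 ≡ 40^2 = 1600 ≡ 166
6^64 ≡ 166^2 = 27556 ≡ 71
6^128 ≡ 71^2 = 5041 ≡ 22
129 = 128 + 1, so 6^129 ≡ 22·6 ≡ 132 (mod 239)
48·132 = 6336 ≡ 122 (mod 239)
186 ≠ 122; the check fails.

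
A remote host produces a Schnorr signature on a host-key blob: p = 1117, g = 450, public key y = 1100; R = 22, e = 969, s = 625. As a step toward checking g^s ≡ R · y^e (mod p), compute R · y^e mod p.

455

Squares mod 1117: 1100^1≡1100, 1100^2≡289, 1100^4≡863, 1100^8≡847, 1100^16≡295, 1100^32≡1016, 1100^64≡148, 1100^128≡681, 1100^256≡206, 1100^512≡1107
969 = 512 + 256 + 128 + 64 + 8 + 1, so 1100^969 ≡ 1107·206·681·148·847·1100 ≡ 173 (mod 1117)
R · y^e ≡ 22·173 = 3806 ≡ 455 (mod 1117)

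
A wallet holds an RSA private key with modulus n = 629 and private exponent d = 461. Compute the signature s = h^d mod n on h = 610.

427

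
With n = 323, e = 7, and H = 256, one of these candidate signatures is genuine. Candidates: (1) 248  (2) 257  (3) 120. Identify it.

Candidate 1: Squares mod 323: 248^1≡248, 248^2≡134, 248^4≡191; 7 = 4 + 2 + 1, so 248^7 ≡ 191·134·248 ≡ 39 (mod 323)
Candidate 2: Squares mod 323: 257^1≡257, 257^2≡157, 257^4≡101; 7 = 4 + 2 + 1, so 257^7 ≡ 101·157·257 ≡ 281 (mod 323)
Candidate 3: Squares mod 323: 120^1≡120, 120^2≡188, 120^4≡137; 7 = 4 + 2 + 1, so 120^7 ≡ 137·188·120 ≡ 256 (mod 323)
  → matches H = 256

3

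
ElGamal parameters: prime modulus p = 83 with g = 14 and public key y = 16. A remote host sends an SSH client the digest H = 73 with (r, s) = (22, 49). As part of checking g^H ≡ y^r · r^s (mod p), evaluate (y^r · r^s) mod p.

16^2 = 256 ≡ 7
16^4 ≡ 7^2 = 49
16^8 ≡ 49^2 = 2401 ≡ 77
16^16 ≡ 77^2 = 5929 ≡ 36
22 = 16 + 4 + 2, so 16^22 ≡ 36·49·7 ≡ 64 (mod 83)
22^2 = 484 ≡ 69
22^4 ≡ 69^2 = 4761 ≡ 30
22^8 ≡ 30^2 = 900 ≡ 70
22^16 ≡ 70^2 = 4900 ≡ 3
22^32 ≡ 3^2 = 9
49 = 32 + 16 + 1, so 22^49 ≡ 9·3·22 ≡ 13 (mod 83)
y^r · r^s ≡ 64·13 = 832 ≡ 2 (mod 83)

2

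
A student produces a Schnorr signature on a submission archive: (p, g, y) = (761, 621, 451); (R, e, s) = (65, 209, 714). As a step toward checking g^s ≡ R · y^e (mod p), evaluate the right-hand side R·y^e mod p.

225

451^2 = 203401 ≡ 214
451^4 ≡ 214^2 = 45796 ≡ 136
451^8 ≡ 136^2 = 18496 ≡ 232
451^16 ≡ 232^2 = 53824 ≡ 554
451^32 ≡ 554^2 = 306916 ≡ 233
451^64 ≡ 233^2 = 54289 ≡ 258
451^128 ≡ 258^2 = 66564 ≡ 357
209 = 128 + 64 + 16 + 1, so 451^209 ≡ 357·258·554·451 ≡ 62 (mod 761)
R · y^e ≡ 65·62 = 4030 ≡ 225 (mod 761)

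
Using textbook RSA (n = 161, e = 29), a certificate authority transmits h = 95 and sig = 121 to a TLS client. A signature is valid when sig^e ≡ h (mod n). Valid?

sig^2 ≡ 121^2 = 14641 ≡ 151
sig^4 ≡ 151^2 = 22801 ≡ 100
sig^8 ≡ 100^2 = 10000 ≡ 18
sig^16 ≡ 18^2 = 324 ≡ 2
29 = 16 + 8 + 4 + 1, so sig^29 ≡ 2·18·100·121 ≡ 95 (mod 161)
Since 95 equals the digest 95, verification succeeds.

yes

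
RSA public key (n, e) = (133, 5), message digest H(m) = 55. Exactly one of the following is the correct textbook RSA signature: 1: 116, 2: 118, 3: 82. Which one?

2

Candidate 1: 116^5 mod 133 = 51
Candidate 2: 118^5 mod 133 = 55
  → matches H(m) = 55
Candidate 3: 82^5 mod 133 = 24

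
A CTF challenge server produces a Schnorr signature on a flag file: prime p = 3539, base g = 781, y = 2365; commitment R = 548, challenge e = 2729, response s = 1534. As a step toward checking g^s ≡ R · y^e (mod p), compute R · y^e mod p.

2365^2 = 5593225 ≡ 1605
2365^4 ≡ 1605^2 = 2576025 ≡ 3172
2365^8 ≡ 3172^2 = 10061584 ≡ 207
2365^16 ≡ 207^2 = 42849 ≡ 381
2365^32 ≡ 381^2 = 145161 ≡ 62
2365^64 ≡ 62^2 = 3844 ≡ 305
2365^128 ≡ 305^2 = 93025 ≡ 1011
2365^256 ≡ 1011^2 = 1022121 ≡ 2889
2365^512 ≡ 2889^2 = 8346321 ≡ 1359
2365^1024 ≡ 1359^2 = 1846881 ≡ 3062
2365^2048 ≡ 3062^2 = 9375844 ≡ 1033
2729 = 2048 + 512 + 128 + 32 + 8 + 1, so 2365^2729 ≡ 1033·1359·1011·62·207·2365 ≡ 837 (mod 3539)
R · y^e ≡ 548·837 = 458676 ≡ 2145 (mod 3539)

2145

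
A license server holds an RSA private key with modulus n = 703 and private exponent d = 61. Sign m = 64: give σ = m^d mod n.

m^2 ≡ 64^2 = 4096 ≡ 581
m^4 ≡ 581^2 = 337561 ≡ 121
m^8 ≡ 121^2 = 14641 ≡ 581
m^16 ≡ 581^2 = 337561 ≡ 121
m^32 ≡ 121^2 = 14641 ≡ 581
61 = 32 + 16 + 8 + 4 + 1, so m^61 ≡ 581·121·581·121·64 ≡ 64 (mod 703)

64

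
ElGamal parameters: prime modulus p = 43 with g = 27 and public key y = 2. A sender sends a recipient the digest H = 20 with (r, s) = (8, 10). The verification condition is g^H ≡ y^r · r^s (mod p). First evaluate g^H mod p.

35

27^20 mod 43 = 35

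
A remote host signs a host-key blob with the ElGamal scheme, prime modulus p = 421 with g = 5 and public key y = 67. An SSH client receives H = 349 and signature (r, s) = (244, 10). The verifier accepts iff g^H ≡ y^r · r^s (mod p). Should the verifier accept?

reject

Left side g^H mod p:
5^2 = 25
5^4 ≡ 25^2 = 625 ≡ 204
5^8 ≡ 204^2 = 41616 ≡ 358
5^16 ≡ 358^2 = 128164 ≡ 180
5^32 ≡ 180^2 = 32400 ≡ 404
5^64 ≡ 404^2 = 163216 ≡ 289
5^128 ≡ 289^2 = 83521 ≡ 163
5^256 ≡ 163^2 = 26569 ≡ 46
349 = 256 + 64 + 16 + 8 + 4 + 1, so 5^349 ≡ 46·289·180·358·204·5 ≡ 4 (mod 421)
Right side y^r · r^s mod p:
67^2 = 4489 ≡ 279
67^4 ≡ 279^2 = 77841 ≡ 377
67^8 ≡ 377^2 = 142129 ≡ 252
67^16 ≡ 252^2 = 63504 ≡ 354
67^32 ≡ 354^2 = 125316 ≡ 279
67^64 ≡ 279^2 = 77841 ≡ 377
67^128 ≡ 377^2 = 142129 ≡ 252
244 = 128 + 64 + 32 + 16 + 4, so 67^244 ≡ 252·377·279·354·377 ≡ 377 (mod 421)
244^2 = 59536 ≡ 175
244^4 ≡ 175^2 = 30625 ≡ 313
244^8 ≡ 313^2 = 97969 ≡ 297
10 = 8 + 2, so 244^10 ≡ 297·175 ≡ 192 (mod 421)
377·192 = 72384 ≡ 393 (mod 421)
4 ≠ 393, so verification fails.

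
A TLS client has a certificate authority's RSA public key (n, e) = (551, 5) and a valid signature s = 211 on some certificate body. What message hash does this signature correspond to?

s^2 ≡ 211^2 = 44521 ≡ 441
s^4 ≡ 441^2 = 194481 ≡ 529
5 = 4 + 1, so s^5 ≡ 529·211 ≡ 317 (mod 551)

317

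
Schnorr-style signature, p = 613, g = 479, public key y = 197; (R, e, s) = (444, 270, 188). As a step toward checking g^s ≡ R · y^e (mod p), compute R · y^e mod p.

525

197^2 = 38809 ≡ 190
197^4 ≡ 190^2 = 36100 ≡ 546
197^8 ≡ 546^2 = 298116 ≡ 198
197^16 ≡ 198^2 = 39204 ≡ 585
197^32 ≡ 585^2 = 342225 ≡ 171
197^64 ≡ 171^2 = 29241 ≡ 430
197^128 ≡ 430^2 = 184900 ≡ 387
197^256 ≡ 387^2 = 149769 ≡ 197
270 = 256 + 8 + 4 + 2, so 197^270 ≡ 197·198·546·190 ≡ 171 (mod 613)
R · y^e ≡ 444·171 = 75924 ≡ 525 (mod 613)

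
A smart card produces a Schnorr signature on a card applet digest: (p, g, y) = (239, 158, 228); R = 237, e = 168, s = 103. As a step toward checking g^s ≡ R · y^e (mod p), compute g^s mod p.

158^103 mod 239 = 146

146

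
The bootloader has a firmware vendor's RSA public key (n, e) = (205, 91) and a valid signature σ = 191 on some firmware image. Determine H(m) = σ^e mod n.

126

σ^2 ≡ 191^2 = 36481 ≡ 196
σ^4 ≡ 196^2 = 38416 ≡ 81
σ^8 ≡ 81^2 = 6561 ≡ 1
σ^16 ≡ 1^2 = 1
σ^32 ≡ 1^2 = 1
σ^64 ≡ 1^2 = 1
91 = 64 + 16 + 8 + 2 + 1, so σ^91 ≡ 1·1·1·196·191 ≡ 126 (mod 205)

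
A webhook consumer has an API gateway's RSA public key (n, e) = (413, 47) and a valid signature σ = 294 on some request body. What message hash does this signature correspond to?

294

σ^2 ≡ 294^2 = 86436 ≡ 119
σ^4 ≡ 119^2 = 14161 ≡ 119
σ^8 ≡ 119^2 = 14161 ≡ 119
σ^16 ≡ 119^2 = 14161 ≡ 119
σ^32 ≡ 119^2 = 14161 ≡ 119
47 = 32 + 8 + 4 + 2 + 1, so σ^47 ≡ 119·119·119·119·294 ≡ 294 (mod 413)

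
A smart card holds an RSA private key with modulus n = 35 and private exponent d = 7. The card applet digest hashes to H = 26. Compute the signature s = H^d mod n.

H^2 ≡ 26^2 = 676 ≡ 11
H^4 ≡ 11^2 = 121 ≡ 16
7 = 4 + 2 + 1, so H^7 ≡ 16·11·26 ≡ 26 (mod 35)

26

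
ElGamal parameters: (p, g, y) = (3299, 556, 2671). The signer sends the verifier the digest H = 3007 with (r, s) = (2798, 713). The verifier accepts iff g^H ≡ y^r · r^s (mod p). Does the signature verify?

Left side g^H mod p:
Squares mod 3299: 556^1≡556, 556^2≡2329, 556^4≡685, 556^8≡767, 556^16≡1067, 556^32≡334, 556^64≡2689, 556^128≡2612, 556^256≡212, 556^512≡2057, 556^1024≡1931, 556^2048≡891
3007 = 2048 + 512 + 256 + 128 + 32 + 16 + 8 + 4 + 2 + 1, so 556^3007 ≡ 891·2057·212·2612·334·1067·767·685·2329·556 ≡ 676 (mod 3299)
Right side y^r · r^s mod p:
Squares mod 3299: 2671^1≡2671, 2671^2≡1803, 2671^4≡1294, 2671^8≡1843, 2671^16≡1978, 2671^32≡3169, 2671^64≡405, 2671^128≡2374, 2671^256≡1184, 2671^512≡3080, 2671^1024≡1775, 2671^2048≡80
2798 = 2048 + 512 + 128 + 64 + 32 + 8 + 4 + 2, so 2671^2798 ≡ 80·3080·2374·405·3169·1843·1294·1803 ≡ 348 (mod 3299)
Squares mod 3299: 2798^1≡2798, 2798^2≡277, 2798^4≡852, 2798^8≡124, 2798^16≡2180, 2798^32≡1840, 2798^64≡826, 2798^128≡2682, 2798^256≡1304, 2798^512≡1431
713 = 512 + 128 + 64 + 8 + 1, so 2798^713 ≡ 1431·2682·826·124·2798 ≡ 1860 (mod 3299)
348·1860 = 647280 ≡ 676 (mod 3299)
676 ≡ 676 (mod 3299), so the signature is genuine.

verifies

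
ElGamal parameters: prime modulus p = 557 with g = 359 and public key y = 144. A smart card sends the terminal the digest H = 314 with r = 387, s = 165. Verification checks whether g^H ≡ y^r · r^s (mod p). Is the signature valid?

Left side g^H mod p:
359^2 = 128881 ≡ 214
359^4 ≡ 214^2 = 45796 ≡ 122
359^8 ≡ 122^2 = 14884 ≡ 402
359^16 ≡ 402^2 = 161604 ≡ 74
359^32 ≡ 74^2 = 5476 ≡ 463
359^64 ≡ 463^2 = 214369 ≡ 481
359^128 ≡ 481^2 = 231361 ≡ 206
359^256 ≡ 206^2 = 42436 ≡ 104
314 = 256 + 32 + 16 + 8 + 2, so 359^314 ≡ 104·463·74·402·214 ≡ 229 (mod 557)
Right side y^r · r^s mod p:
144^2 = 20736 ≡ 127
144^4 ≡ 127^2 = 16129 ≡ 533
144^8 ≡ 533^2 = 284089 ≡ 19
144^16 ≡ 19^2 = 361
144^32 ≡ 361^2 = 130321 ≡ 540
144^64 ≡ 540^2 = 291600 ≡ 289
144^128 ≡ 289^2 = 83521 ≡ 528
144^256 ≡ 528^2 = 278784 ≡ 284
387 = 256 + 128 + 2 + 1, so 144^387 ≡ 284·528·127·144 ≡ 73 (mod 557)
387^2 = 149769 ≡ 493
387^4 ≡ 493^2 = 243049 ≡ 197
387^8 ≡ 197^2 = 38809 ≡ 376
387^16 ≡ 376^2 = 141376 ≡ 455
387^32 ≡ 455^2 = 207025 ≡ 378
387^64 ≡ 378^2 = 142884 ≡ 292
387^128 ≡ 292^2 = 85264 ≡ 43
165 = 128 + 32 + 4 + 1, so 387^165 ≡ 43·378·197·387 ≡ 171 (mod 557)
73·171 = 12483 ≡ 229 (mod 557)
229 ≡ 229 (mod 557), so the signature is genuine.

valid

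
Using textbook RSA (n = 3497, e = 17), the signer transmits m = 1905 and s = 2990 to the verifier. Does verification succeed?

s^2 ≡ 2990^2 = 8940100 ≡ 1768
s^4 ≡ 1768^2 = 3125824 ≡ 3003
s^8 ≡ 3003^2 = 9018009 ≡ 2743
s^16 ≡ 2743^2 = 7524049 ≡ 2002
17 = 16 + 1, so s^17 ≡ 2002·2990 ≡ 2613 (mod 3497)
2613 ≠ 1905, so verification fails.

fails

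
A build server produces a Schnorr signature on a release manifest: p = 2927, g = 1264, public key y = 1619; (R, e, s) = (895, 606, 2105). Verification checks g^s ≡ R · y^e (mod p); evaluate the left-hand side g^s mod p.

1469

1264^2 = 1597696 ≡ 2481
1264^4 ≡ 2481^2 = 6155361 ≡ 2807
1264^8 ≡ 2807^2 = 7879249 ≡ 2692
1264^16 ≡ 2692^2 = 7246864 ≡ 2539
1264^32 ≡ 2539^2 = 6446521 ≡ 1267
1264^64 ≡ 1267^2 = 1605289 ≡ 1293
1264^128 ≡ 1293^2 = 1671849 ≡ 532
1264^256 ≡ 532^2 = 283024 ≡ 2032
1264^512 ≡ 2032^2 = 4129024 ≡ 1954
1264^1024 ≡ 1954^2 = 3818116 ≡ 1308
1264^2048 ≡ 1308^2 = 1710864 ≡ 1496
2105 = 2048 + 32 + 16 + 8 + 1, so 1264^2105 ≡ 1496·1267·2539·2692·1264 ≡ 1469 (mod 2927)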